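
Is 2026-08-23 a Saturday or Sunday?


Anchor: Jan 1, 2026. With p = 2026 - 1 = 2025: (p + p//4 - p//100 + p//400) mod 7 = (2025 + 506 - 20 + 5) mod 7 = 2516 mod 7 = 3 -> Thursday (Mon=0 ... Sun=6)
Day of year: 235; offset = 234
Weekday index = (3 + 234) mod 7 = 6 -> Sunday
Weekend days: Saturday, Sunday

Yes


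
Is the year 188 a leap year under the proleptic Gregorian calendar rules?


Gregorian leap year rule: divisible by 4, but not by 100, unless also by 400.
188 is divisible by 4 but not 100 -> leap year

Yes


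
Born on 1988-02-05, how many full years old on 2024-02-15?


Birth: 1988-02-05
Reference: 2024-02-15
Year difference: 2024 - 1988 = 36

36 years old


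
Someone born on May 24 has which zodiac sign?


Date: May 24
Conventional tropical zodiac dates: Gemini from May 21 onward; Cancer starts June 21
May 24 falls within the Gemini range

Gemini


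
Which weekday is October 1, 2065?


Target: October 1, 2065
Anchor: Jan 1, 2065. With p = 2065 - 1 = 2064: (p + p//4 - p//100 + p//400) mod 7 = (2064 + 516 - 20 + 5) mod 7 = 2565 mod 7 = 3 -> Thursday (Mon=0 ... Sun=6)
Days before October (Jan-Sep): 273 days
Weekday index = (3 + 273) mod 7 = 3

Thursday


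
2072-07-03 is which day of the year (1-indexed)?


Date: July 3, 2072
Days in months 1 through 6: 182
Plus 3 days in July

Day of year: 185


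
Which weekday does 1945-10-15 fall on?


Date: October 15, 1945
Anchor: Jan 1, 1945. With p = 1945 - 1 = 1944: (p + p//4 - p//100 + p//400) mod 7 = (1944 + 486 - 19 + 4) mod 7 = 2415 mod 7 = 0 -> Monday (Mon=0 ... Sun=6)
Days before October (Jan-Sep): 273; offset = 273 + 15 - 1 = 287
Weekday index = (0 + 287) mod 7 = 0

Day of the week: Monday


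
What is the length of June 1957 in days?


June 1957

30 days


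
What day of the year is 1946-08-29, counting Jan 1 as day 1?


Date: August 29, 1946
Days in months 1 through 7: 212
Plus 29 days in August

Day of year: 241


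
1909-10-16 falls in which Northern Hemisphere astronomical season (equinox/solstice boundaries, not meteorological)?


Date: October 16
Astronomical Autumn (approx.; exact equinox/solstice day varies by year): September 22 to December 20
October 16 falls within the Autumn window

Autumn


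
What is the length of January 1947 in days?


January 1947

31 days


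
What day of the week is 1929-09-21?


Date: September 21, 1929
Anchor: Jan 1, 1929. With p = 1929 - 1 = 1928: (p + p//4 - p//100 + p//400) mod 7 = (1928 + 482 - 19 + 4) mod 7 = 2395 mod 7 = 1 -> Tuesday (Mon=0 ... Sun=6)
Days before September (Jan-Aug): 243; offset = 243 + 21 - 1 = 263
Weekday index = (1 + 263) mod 7 = 5

Day of the week: Saturday


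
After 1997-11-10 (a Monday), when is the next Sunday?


Current: Monday
Target: Sunday
Days ahead: 6

Next Sunday: 1997-11-16


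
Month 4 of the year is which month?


Month 4 of 12

April


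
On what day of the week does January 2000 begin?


Target: January 1, 2000
Anchor: Jan 1, 2000. With p = 2000 - 1 = 1999: (p + p//4 - p//100 + p//400) mod 7 = (1999 + 499 - 19 + 4) mod 7 = 2483 mod 7 = 5 -> Saturday (Mon=0 ... Sun=6)
Offset from anchor: 0 days
Weekday index = (5 + 0) mod 7 = 5

Saturday


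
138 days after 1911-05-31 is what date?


Start: 1911-05-31, add 138 days
May 31 is the last day of May 1911 -> 138 left
June 1911 has 30 days -> 108 left
July 1911 has 31 days -> 77 left
August 1911 has 31 days -> 46 left
September 1911 has 30 days -> 16 left
October 1911: 16 <= 31 -> lands on October 16

Result: 1911-10-16


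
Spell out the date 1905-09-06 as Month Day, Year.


ISO 1905-09-06 parses as year=1905, month=09, day=06
Month 9 -> September

September 6, 1905


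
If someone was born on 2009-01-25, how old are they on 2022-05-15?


Birth: 2009-01-25
Reference: 2022-05-15
Year difference: 2022 - 2009 = 13

13 years old


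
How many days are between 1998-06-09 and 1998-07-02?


From 1998-06-09 to 1998-07-02
1998-06-09: days before June = 31 + 28 + 31 + 30 + 31 = 151 (1998 is not a leap year); day of year = 151 + 9 = 160
1998-07-02: days before July = 31 + 28 + 31 + 30 + 31 + 30 = 181 (1998 is not a leap year); day of year = 181 + 2 = 183
Same year: 183 - 160 = 23

23 days


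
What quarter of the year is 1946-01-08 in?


Month: January (month 1)
Q1: Jan-Mar, Q2: Apr-Jun, Q3: Jul-Sep, Q4: Oct-Dec

Q1


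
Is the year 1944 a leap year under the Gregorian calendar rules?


Gregorian leap year rule: divisible by 4, but not by 100, unless also by 400.
1944 is divisible by 4 but not 100 -> leap year

Yes


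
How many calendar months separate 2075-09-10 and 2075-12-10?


From September 2075 to December 2075
0 years * 12 = 0 months, plus 3 months = 3

3 months


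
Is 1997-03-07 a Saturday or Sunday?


Anchor: Jan 1, 1997. With p = 1997 - 1 = 1996: (p + p//4 - p//100 + p//400) mod 7 = (1996 + 499 - 19 + 4) mod 7 = 2480 mod 7 = 2 -> Wednesday (Mon=0 ... Sun=6)
Day of year: 66; offset = 65
Weekday index = (2 + 65) mod 7 = 4 -> Friday
Weekend days: Saturday, Sunday

No


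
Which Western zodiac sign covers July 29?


Date: July 29
Conventional tropical zodiac dates: Leo from July 23 onward; Virgo starts August 23
July 29 falls within the Leo range

Leo


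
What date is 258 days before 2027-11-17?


Start: 2027-11-17, subtract 258 days
Back 17 days from November 17 reaches October 31, 2027 -> 241 left
October 2027 has 31 days -> back to September 30, 2027 -> 210 left
September 2027 has 30 days -> back to August 31, 2027 -> 180 left
August 2027 has 31 days -> back to July 31, 2027 -> 149 left
July 2027 has 31 days -> back to June 30, 2027 -> 118 left
June 2027 has 30 days -> back to May 31, 2027 -> 88 left
May 2027 has 31 days -> back to April 30, 2027 -> 57 left
April 2027 has 30 days -> back to March 31, 2027 -> 27 left
March 2027: 31 - 27 = 4 -> lands on March 4

Result: 2027-03-04


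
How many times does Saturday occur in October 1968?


October 1968 has 31 days
Anchor: Jan 1, 1968. With p = 1968 - 1 = 1967: (p + p//4 - p//100 + p//400) mod 7 = (1967 + 491 - 19 + 4) mod 7 = 2443 mod 7 = 0 -> Monday (Mon=0 ... Sun=6)
Days before October (Jan-Sep): 274; October 1 index = (0 + 274) mod 7 = 1 -> Tuesday
First Saturday is October 5
Saturdays: 5, 12, 19, 26

4 Saturdays


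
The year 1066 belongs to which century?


Century = (year - 1) // 100 + 1
= (1066 - 1) // 100 + 1
= 1065 // 100 + 1
= 10 + 1

11th century


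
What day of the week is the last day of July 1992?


July 1992 has 31 days
Anchor: Jan 1, 1992. With p = 1992 - 1 = 1991: (p + p//4 - p//100 + p//400) mod 7 = (1991 + 497 - 19 + 4) mod 7 = 2473 mod 7 = 2 -> Wednesday (Mon=0 ... Sun=6)
Days before July (Jan-Jun): 182; July 1 index = (2 + 182) mod 7 = 2 -> Wednesday
Last day offset: 31 - 1 = 30 days
Weekday index = (2 + 30) mod 7 = 4

Friday, July 31


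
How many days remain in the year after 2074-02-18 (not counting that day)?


Day of year: 49 of 365
Remaining = 365 - 49

316 days


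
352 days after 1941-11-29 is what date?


Start: 1941-11-29, add 352 days
November 1941 has 30 days: 30 - 29 = 1 day to November 30 -> 351 left
December 1941 has 31 days -> 320 left
January 1942 has 31 days -> 289 left
February 1942 has 28 days -> 261 left
March 1942 has 31 days -> 230 left
April 1942 has 30 days -> 200 left
May 1942 has 31 days -> 169 left
June 1942 has 30 days -> 139 left
July 1942 has 31 days -> 108 left
August 1942 has 31 days -> 77 left
September 1942 has 30 days -> 47 left
October 1942 has 31 days -> 16 left
November 1942: 16 <= 30 -> lands on November 16

Result: 1942-11-16


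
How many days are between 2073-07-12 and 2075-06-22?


From 2073-07-12 to 2075-06-22
2073-07-12: days before July = 31 + 28 + 31 + 30 + 31 + 30 = 181 (2073 is not a leap year); day of year = 181 + 12 = 193
2075-06-22: days before June = 31 + 28 + 31 + 30 + 31 = 151 (2075 is not a leap year); day of year = 151 + 22 = 173
Rest of 2073: 365 - 193 = 172
Full years 2074 (365): 365
Total = 172 + 365 + 173 = 710

710 days


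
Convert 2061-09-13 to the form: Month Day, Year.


ISO 2061-09-13 parses as year=2061, month=09, day=13
Month 9 -> September

September 13, 2061


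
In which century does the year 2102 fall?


Century = (year - 1) // 100 + 1
= (2102 - 1) // 100 + 1
= 2101 // 100 + 1
= 21 + 1

22nd century


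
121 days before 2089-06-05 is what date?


Start: 2089-06-05, subtract 121 days
Back 5 days from June 5 reaches May 31, 2089 -> 116 left
May 2089 has 31 days -> back to April 30, 2089 -> 85 left
April 2089 has 30 days -> back to March 31, 2089 -> 55 left
March 2089 has 31 days -> back to February 28, 2089 -> 24 left
February 2089: 28 - 24 = 4 -> lands on February 4

Result: 2089-02-04


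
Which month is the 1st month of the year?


Month 1 of 12

January


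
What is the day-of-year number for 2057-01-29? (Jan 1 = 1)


Date: January 29, 2057
No months before January
Plus 29 days in January

Day of year: 29


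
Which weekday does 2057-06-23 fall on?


Date: June 23, 2057
Anchor: Jan 1, 2057. With p = 2057 - 1 = 2056: (p + p//4 - p//100 + p//400) mod 7 = (2056 + 514 - 20 + 5) mod 7 = 2555 mod 7 = 0 -> Monday (Mon=0 ... Sun=6)
Days before June (Jan-May): 151; offset = 151 + 23 - 1 = 173
Weekday index = (0 + 173) mod 7 = 5

Day of the week: Saturday


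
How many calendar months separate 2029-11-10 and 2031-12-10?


From November 2029 to December 2031
2 years * 12 = 24 months, plus 1 month = 25

25 months


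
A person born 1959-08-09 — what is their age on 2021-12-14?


Birth: 1959-08-09
Reference: 2021-12-14
Year difference: 2021 - 1959 = 62

62 years old


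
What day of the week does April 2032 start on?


Target: April 1, 2032
Anchor: Jan 1, 2032. With p = 2032 - 1 = 2031: (p + p//4 - p//100 + p//400) mod 7 = (2031 + 507 - 20 + 5) mod 7 = 2523 mod 7 = 3 -> Thursday (Mon=0 ... Sun=6)
Days before April (Jan-Mar): 91 days
Weekday index = (3 + 91) mod 7 = 3

Thursday


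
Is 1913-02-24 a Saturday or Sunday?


Anchor: Jan 1, 1913. With p = 1913 - 1 = 1912: (p + p//4 - p//100 + p//400) mod 7 = (1912 + 478 - 19 + 4) mod 7 = 2375 mod 7 = 2 -> Wednesday (Mon=0 ... Sun=6)
Day of year: 55; offset = 54
Weekday index = (2 + 54) mod 7 = 0 -> Monday
Weekend days: Saturday, Sunday

No


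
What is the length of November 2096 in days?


November 2096

30 days


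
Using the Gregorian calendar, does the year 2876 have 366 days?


Gregorian leap year rule: divisible by 4, but not by 100, unless also by 400.
2876 is divisible by 4 but not 100 -> leap year

Yes


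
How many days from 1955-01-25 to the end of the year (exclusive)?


Day of year: 25 of 365
Remaining = 365 - 25

340 days


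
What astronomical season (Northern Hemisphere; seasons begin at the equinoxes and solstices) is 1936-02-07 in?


Date: February 7
Astronomical Winter (approx.; exact equinox/solstice day varies by year): December 21 to March 19
February 7 falls within the Winter window

Winter


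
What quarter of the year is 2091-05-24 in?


Month: May (month 5)
Q1: Jan-Mar, Q2: Apr-Jun, Q3: Jul-Sep, Q4: Oct-Dec

Q2


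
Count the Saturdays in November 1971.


November 1971 has 30 days
Anchor: Jan 1, 1971. With p = 1971 - 1 = 1970: (p + p//4 - p//100 + p//400) mod 7 = (1970 + 492 - 19 + 4) mod 7 = 2447 mod 7 = 4 -> Friday (Mon=0 ... Sun=6)
Days before November (Jan-Oct): 304; November 1 index = (4 + 304) mod 7 = 0 -> Monday
First Saturday is November 6
Saturdays: 6, 13, 20, 27

4 Saturdays


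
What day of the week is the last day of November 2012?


November 2012 has 30 days
Anchor: Jan 1, 2012. With p = 2012 - 1 = 2011: (p + p//4 - p//100 + p//400) mod 7 = (2011 + 502 - 20 + 5) mod 7 = 2498 mod 7 = 6 -> Sunday (Mon=0 ... Sun=6)
Days before November (Jan-Oct): 305; November 1 index = (6 + 305) mod 7 = 3 -> Thursday
Last day offset: 30 - 1 = 29 days
Weekday index = (3 + 29) mod 7 = 4

Friday, November 30


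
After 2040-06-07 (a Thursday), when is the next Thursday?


Current: Thursday
Target: Thursday
Days ahead: 7

Next Thursday: 2040-06-14


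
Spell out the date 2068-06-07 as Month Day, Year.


ISO 2068-06-07 parses as year=2068, month=06, day=07
Month 6 -> June

June 7, 2068


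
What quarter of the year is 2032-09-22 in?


Month: September (month 9)
Q1: Jan-Mar, Q2: Apr-Jun, Q3: Jul-Sep, Q4: Oct-Dec

Q3


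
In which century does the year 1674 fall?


Century = (year - 1) // 100 + 1
= (1674 - 1) // 100 + 1
= 1673 // 100 + 1
= 16 + 1

17th century


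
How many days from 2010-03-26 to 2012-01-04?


From 2010-03-26 to 2012-01-04
2010-03-26: days before March = 31 + 28 = 59 (2010 is not a leap year); day of year = 59 + 26 = 85
2012-01-04: day of year = 4
Rest of 2010: 365 - 85 = 280
Full years 2011 (365): 365
Total = 280 + 365 + 4 = 649

649 days


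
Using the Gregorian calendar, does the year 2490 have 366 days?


Gregorian leap year rule: divisible by 4, but not by 100, unless also by 400.
2490 is not divisible by 4 -> not a leap year

No


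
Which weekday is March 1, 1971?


Target: March 1, 1971
Anchor: Jan 1, 1971. With p = 1971 - 1 = 1970: (p + p//4 - p//100 + p//400) mod 7 = (1970 + 492 - 19 + 4) mod 7 = 2447 mod 7 = 4 -> Friday (Mon=0 ... Sun=6)
Days before March (Jan-Feb): 59 days
Weekday index = (4 + 59) mod 7 = 0

Monday


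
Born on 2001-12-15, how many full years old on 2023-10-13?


Birth: 2001-12-15
Reference: 2023-10-13
Year difference: 2023 - 2001 = 22
Birthday not yet reached in 2023, subtract 1

21 years old


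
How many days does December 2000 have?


December 2000

31 days


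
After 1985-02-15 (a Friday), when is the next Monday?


Current: Friday
Target: Monday
Days ahead: 3

Next Monday: 1985-02-18


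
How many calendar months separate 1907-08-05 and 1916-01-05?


From August 1907 to January 1916
9 years * 12 = 108 months, minus 7 months = 101

101 months


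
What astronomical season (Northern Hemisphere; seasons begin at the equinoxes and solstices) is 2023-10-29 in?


Date: October 29
Astronomical Autumn (approx.; exact equinox/solstice day varies by year): September 22 to December 20
October 29 falls within the Autumn window

Autumn


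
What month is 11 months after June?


June is month 6
6 + 11 = 17; wrap: 17 - 12 = 5

May


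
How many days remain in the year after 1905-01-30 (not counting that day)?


Day of year: 30 of 365
Remaining = 365 - 30

335 days


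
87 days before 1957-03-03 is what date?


Start: 1957-03-03, subtract 87 days
Back 3 days from March 3 reaches February 28, 1957 -> 84 left
February 1957 has 28 days -> back to January 31, 1957 -> 56 left
January 1957 has 31 days -> back to December 31, 1956 -> 25 left
December 1956: 31 - 25 = 6 -> lands on December 6

Result: 1956-12-06


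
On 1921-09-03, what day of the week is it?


Date: September 3, 1921
Anchor: Jan 1, 1921. With p = 1921 - 1 = 1920: (p + p//4 - p//100 + p//400) mod 7 = (1920 + 480 - 19 + 4) mod 7 = 2385 mod 7 = 5 -> Saturday (Mon=0 ... Sun=6)
Days before September (Jan-Aug): 243; offset = 243 + 3 - 1 = 245
Weekday index = (5 + 245) mod 7 = 5

Day of the week: Saturday


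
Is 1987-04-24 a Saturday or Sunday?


Anchor: Jan 1, 1987. With p = 1987 - 1 = 1986: (p + p//4 - p//100 + p//400) mod 7 = (1986 + 496 - 19 + 4) mod 7 = 2467 mod 7 = 3 -> Thursday (Mon=0 ... Sun=6)
Day of year: 114; offset = 113
Weekday index = (3 + 113) mod 7 = 4 -> Friday
Weekend days: Saturday, Sunday

No


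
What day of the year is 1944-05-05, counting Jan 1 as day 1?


Date: May 5, 1944
Days in months 1 through 4: 121
Plus 5 days in May

Day of year: 126


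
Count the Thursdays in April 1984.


April 1984 has 30 days
Anchor: Jan 1, 1984. With p = 1984 - 1 = 1983: (p + p//4 - p//100 + p//400) mod 7 = (1983 + 495 - 19 + 4) mod 7 = 2463 mod 7 = 6 -> Sunday (Mon=0 ... Sun=6)
Days before April (Jan-Mar): 91; April 1 index = (6 + 91) mod 7 = 6 -> Sunday
First Thursday is April 5
Thursdays: 5, 12, 19, 26

4 Thursdays


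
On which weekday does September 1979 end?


September 1979 has 30 days
Anchor: Jan 1, 1979. With p = 1979 - 1 = 1978: (p + p//4 - p//100 + p//400) mod 7 = (1978 + 494 - 19 + 4) mod 7 = 2457 mod 7 = 0 -> Monday (Mon=0 ... Sun=6)
Days before September (Jan-Aug): 243; September 1 index = (0 + 243) mod 7 = 5 -> Saturday
Last day offset: 30 - 1 = 29 days
Weekday index = (5 + 29) mod 7 = 6

Sunday, September 30


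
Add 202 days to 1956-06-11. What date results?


Start: 1956-06-11, add 202 days
June 1956 has 30 days: 30 - 11 = 19 days to June 30 -> 183 left
July 1956 has 31 days -> 152 left
August 1956 has 31 days -> 121 left
September 1956 has 30 days -> 91 left
October 1956 has 31 days -> 60 left
November 1956 has 30 days -> 30 left
December 1956: 30 <= 31 -> lands on December 30

Result: 1956-12-30


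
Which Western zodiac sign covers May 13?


Date: May 13
Conventional tropical zodiac dates: Taurus from April 20 onward; Gemini starts May 21
May 13 falls within the Taurus range

Taurus


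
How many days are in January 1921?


January 1921

31 days


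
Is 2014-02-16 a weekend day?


Anchor: Jan 1, 2014. With p = 2014 - 1 = 2013: (p + p//4 - p//100 + p//400) mod 7 = (2013 + 503 - 20 + 5) mod 7 = 2501 mod 7 = 2 -> Wednesday (Mon=0 ... Sun=6)
Day of year: 47; offset = 46
Weekday index = (2 + 46) mod 7 = 6 -> Sunday
Weekend days: Saturday, Sunday

Yes


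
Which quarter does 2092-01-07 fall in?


Month: January (month 1)
Q1: Jan-Mar, Q2: Apr-Jun, Q3: Jul-Sep, Q4: Oct-Dec

Q1


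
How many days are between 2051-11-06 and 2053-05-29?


From 2051-11-06 to 2053-05-29
2051-11-06: days before November = 31 + 28 + 31 + 30 + 31 + 30 + 31 + 31 + 30 + 31 = 304 (2051 is not a leap year); day of year = 304 + 6 = 310
2053-05-29: days before May = 31 + 28 + 31 + 30 = 120 (2053 is not a leap year); day of year = 120 + 29 = 149
Rest of 2051: 365 - 310 = 55
Full years 2052 (366): 366
Total = 55 + 366 + 149 = 570

570 days


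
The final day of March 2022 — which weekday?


March 2022 has 31 days
Anchor: Jan 1, 2022. With p = 2022 - 1 = 2021: (p + p//4 - p//100 + p//400) mod 7 = (2021 + 505 - 20 + 5) mod 7 = 2511 mod 7 = 5 -> Saturday (Mon=0 ... Sun=6)
Days before March (Jan-Feb): 59; March 1 index = (5 + 59) mod 7 = 1 -> Tuesday
Last day offset: 31 - 1 = 30 days
Weekday index = (1 + 30) mod 7 = 3

Thursday, March 31


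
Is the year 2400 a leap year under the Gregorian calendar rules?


Gregorian leap year rule: divisible by 4, but not by 100, unless also by 400.
2400 is divisible by 400 -> leap year

Yes


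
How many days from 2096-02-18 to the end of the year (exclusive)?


Day of year: 49 of 366
Remaining = 366 - 49

317 days


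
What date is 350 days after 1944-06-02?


Start: 1944-06-02, add 350 days
June 1944 has 30 days: 30 - 2 = 28 days to June 30 -> 322 left
July 1944 has 31 days -> 291 left
August 1944 has 31 days -> 260 left
September 1944 has 30 days -> 230 left
October 1944 has 31 days -> 199 left
November 1944 has 30 days -> 169 left
December 1944 has 31 days -> 138 left
January 1945 has 31 days -> 107 left
February 1945 has 28 days -> 79 left
March 1945 has 31 days -> 48 left
April 1945 has 30 days -> 18 left
May 1945: 18 <= 31 -> lands on May 18

Result: 1945-05-18


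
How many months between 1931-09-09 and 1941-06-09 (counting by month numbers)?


From September 1931 to June 1941
10 years * 12 = 120 months, minus 3 months = 117

117 months


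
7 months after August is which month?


August is month 8
8 + 7 = 15; wrap: 15 - 12 = 3

March


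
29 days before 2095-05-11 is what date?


Start: 2095-05-11, subtract 29 days
Back 11 days from May 11 reaches April 30, 2095 -> 18 left
April 2095: 30 - 18 = 12 -> lands on April 12

Result: 2095-04-12


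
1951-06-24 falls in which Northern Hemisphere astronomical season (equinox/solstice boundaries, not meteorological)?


Date: June 24
Astronomical Summer (approx.; exact equinox/solstice day varies by year): June 21 to September 21
June 24 falls within the Summer window

Summer


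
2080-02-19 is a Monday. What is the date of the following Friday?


Current: Monday
Target: Friday
Days ahead: 4

Next Friday: 2080-02-23


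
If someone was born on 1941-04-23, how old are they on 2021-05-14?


Birth: 1941-04-23
Reference: 2021-05-14
Year difference: 2021 - 1941 = 80

80 years old


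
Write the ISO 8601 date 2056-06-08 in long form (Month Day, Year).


ISO 2056-06-08 parses as year=2056, month=06, day=08
Month 6 -> June

June 8, 2056


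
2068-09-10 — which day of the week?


Date: September 10, 2068
Anchor: Jan 1, 2068. With p = 2068 - 1 = 2067: (p + p//4 - p//100 + p//400) mod 7 = (2067 + 516 - 20 + 5) mod 7 = 2568 mod 7 = 6 -> Sunday (Mon=0 ... Sun=6)
Days before September (Jan-Aug): 244; offset = 244 + 10 - 1 = 253
Weekday index = (6 + 253) mod 7 = 0

Day of the week: Monday


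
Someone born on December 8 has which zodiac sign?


Date: December 8
Conventional tropical zodiac dates: Sagittarius from November 22 onward; Capricorn starts December 22
December 8 falls within the Sagittarius range

Sagittarius


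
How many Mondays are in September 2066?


September 2066 has 30 days
Anchor: Jan 1, 2066. With p = 2066 - 1 = 2065: (p + p//4 - p//100 + p//400) mod 7 = (2065 + 516 - 20 + 5) mod 7 = 2566 mod 7 = 4 -> Friday (Mon=0 ... Sun=6)
Days before September (Jan-Aug): 243; September 1 index = (4 + 243) mod 7 = 2 -> Wednesday
First Monday is September 6
Mondays: 6, 13, 20, 27

4 Mondays


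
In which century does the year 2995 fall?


Century = (year - 1) // 100 + 1
= (2995 - 1) // 100 + 1
= 2994 // 100 + 1
= 29 + 1

30th century


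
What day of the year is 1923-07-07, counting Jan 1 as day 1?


Date: July 7, 1923
Days in months 1 through 6: 181
Plus 7 days in July

Day of year: 188


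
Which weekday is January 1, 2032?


Target: January 1, 2032
Anchor: Jan 1, 2032. With p = 2032 - 1 = 2031: (p + p//4 - p//100 + p//400) mod 7 = (2031 + 507 - 20 + 5) mod 7 = 2523 mod 7 = 3 -> Thursday (Mon=0 ... Sun=6)
Offset from anchor: 0 days
Weekday index = (3 + 0) mod 7 = 3

Thursday


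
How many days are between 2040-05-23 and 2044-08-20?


From 2040-05-23 to 2044-08-20
2040-05-23: days before May = 31 + 29 + 31 + 30 = 121 (2040 is a leap year); day of year = 121 + 23 = 144
2044-08-20: days before August = 31 + 29 + 31 + 30 + 31 + 30 + 31 = 213 (2044 is a leap year); day of year = 213 + 20 = 233
Rest of 2040: 366 - 144 = 222
Full years 2041 (365), 2042 (365), 2043 (365): 1095
Total = 222 + 1095 + 233 = 1550

1550 days


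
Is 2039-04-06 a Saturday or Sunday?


Anchor: Jan 1, 2039. With p = 2039 - 1 = 2038: (p + p//4 - p//100 + p//400) mod 7 = (2038 + 509 - 20 + 5) mod 7 = 2532 mod 7 = 5 -> Saturday (Mon=0 ... Sun=6)
Day of year: 96; offset = 95
Weekday index = (5 + 95) mod 7 = 2 -> Wednesday
Weekend days: Saturday, Sunday

No


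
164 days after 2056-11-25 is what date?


Start: 2056-11-25, add 164 days
November 2056 has 30 days: 30 - 25 = 5 days to November 30 -> 159 left
December 2056 has 31 days -> 128 left
January 2057 has 31 days -> 97 left
February 2057 has 28 days -> 69 left
March 2057 has 31 days -> 38 left
April 2057 has 30 days -> 8 left
May 2057: 8 <= 31 -> lands on May 8

Result: 2057-05-08


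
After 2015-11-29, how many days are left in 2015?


Day of year: 333 of 365
Remaining = 365 - 333

32 days


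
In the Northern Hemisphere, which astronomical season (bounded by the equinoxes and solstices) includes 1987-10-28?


Date: October 28
Astronomical Autumn (approx.; exact equinox/solstice day varies by year): September 22 to December 20
October 28 falls within the Autumn window

Autumn


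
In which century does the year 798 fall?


Century = (year - 1) // 100 + 1
= (798 - 1) // 100 + 1
= 797 // 100 + 1
= 7 + 1

8th century


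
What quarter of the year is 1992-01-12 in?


Month: January (month 1)
Q1: Jan-Mar, Q2: Apr-Jun, Q3: Jul-Sep, Q4: Oct-Dec

Q1


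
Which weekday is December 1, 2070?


Target: December 1, 2070
Anchor: Jan 1, 2070. With p = 2070 - 1 = 2069: (p + p//4 - p//100 + p//400) mod 7 = (2069 + 517 - 20 + 5) mod 7 = 2571 mod 7 = 2 -> Wednesday (Mon=0 ... Sun=6)
Days before December (Jan-Nov): 334 days
Weekday index = (2 + 334) mod 7 = 0

Monday


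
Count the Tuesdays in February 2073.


February 2073 has 28 days
Anchor: Jan 1, 2073. With p = 2073 - 1 = 2072: (p + p//4 - p//100 + p//400) mod 7 = (2072 + 518 - 20 + 5) mod 7 = 2575 mod 7 = 6 -> Sunday (Mon=0 ... Sun=6)
Days before February (Jan): 31; February 1 index = (6 + 31) mod 7 = 2 -> Wednesday
First Tuesday is February 7
Tuesdays: 7, 14, 21, 28

4 Tuesdays


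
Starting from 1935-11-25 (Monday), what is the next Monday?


Current: Monday
Target: Monday
Days ahead: 7

Next Monday: 1935-12-02


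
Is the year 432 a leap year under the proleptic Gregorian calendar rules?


Gregorian leap year rule: divisible by 4, but not by 100, unless also by 400.
432 is divisible by 4 but not 100 -> leap year

Yes


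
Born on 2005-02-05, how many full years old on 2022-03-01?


Birth: 2005-02-05
Reference: 2022-03-01
Year difference: 2022 - 2005 = 17

17 years old


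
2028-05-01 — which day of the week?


Date: May 1, 2028
Anchor: Jan 1, 2028. With p = 2028 - 1 = 2027: (p + p//4 - p//100 + p//400) mod 7 = (2027 + 506 - 20 + 5) mod 7 = 2518 mod 7 = 5 -> Saturday (Mon=0 ... Sun=6)
Days before May (Jan-Apr): 121; offset = 121 + 1 - 1 = 121
Weekday index = (5 + 121) mod 7 = 0

Day of the week: Monday


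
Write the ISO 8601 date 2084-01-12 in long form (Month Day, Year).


ISO 2084-01-12 parses as year=2084, month=01, day=12
Month 1 -> January

January 12, 2084


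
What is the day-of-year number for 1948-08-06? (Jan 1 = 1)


Date: August 6, 1948
Days in months 1 through 7: 213
Plus 6 days in August

Day of year: 219


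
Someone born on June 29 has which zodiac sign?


Date: June 29
Conventional tropical zodiac dates: Cancer from June 21 onward; Leo starts July 23
June 29 falls within the Cancer range

Cancer


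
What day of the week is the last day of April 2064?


April 2064 has 30 days
Anchor: Jan 1, 2064. With p = 2064 - 1 = 2063: (p + p//4 - p//100 + p//400) mod 7 = (2063 + 515 - 20 + 5) mod 7 = 2563 mod 7 = 1 -> Tuesday (Mon=0 ... Sun=6)
Days before April (Jan-Mar): 91; April 1 index = (1 + 91) mod 7 = 1 -> Tuesday
Last day offset: 30 - 1 = 29 days
Weekday index = (1 + 29) mod 7 = 2

Wednesday, April 30


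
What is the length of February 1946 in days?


February 1946 (leap year: no)

28 days


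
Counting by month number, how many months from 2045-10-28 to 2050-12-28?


From October 2045 to December 2050
5 years * 12 = 60 months, plus 2 months = 62

62 months


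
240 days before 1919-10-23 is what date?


Start: 1919-10-23, subtract 240 days
Back 23 days from October 23 reaches September 30, 1919 -> 217 left
September 1919 has 30 days -> back to August 31, 1919 -> 187 left
August 1919 has 31 days -> back to July 31, 1919 -> 156 left
July 1919 has 31 days -> back to June 30, 1919 -> 125 left
June 1919 has 30 days -> back to May 31, 1919 -> 95 left
May 1919 has 31 days -> back to April 30, 1919 -> 64 left
April 1919 has 30 days -> back to March 31, 1919 -> 34 left
March 1919 has 31 days -> back to February 28, 1919 -> 3 left
February 1919: 28 - 3 = 25 -> lands on February 25

Result: 1919-02-25


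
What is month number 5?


Month 5 of 12

May


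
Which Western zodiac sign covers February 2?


Date: February 2
Conventional tropical zodiac dates: Aquarius from January 20 onward; Pisces starts February 19
February 2 falls within the Aquarius range

Aquarius


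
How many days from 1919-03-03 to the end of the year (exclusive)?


Day of year: 62 of 365
Remaining = 365 - 62

303 days


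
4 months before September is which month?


September is month 9
9 - 4 = 5

May


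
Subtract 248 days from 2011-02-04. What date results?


Start: 2011-02-04, subtract 248 days
Back 4 days from February 4 reaches January 31, 2011 -> 244 left
January 2011 has 31 days -> back to December 31, 2010 -> 213 left
December 2010 has 31 days -> back to November 30, 2010 -> 182 left
November 2010 has 30 days -> back to October 31, 2010 -> 152 left
October 2010 has 31 days -> back to September 30, 2010 -> 121 left
September 2010 has 30 days -> back to August 31, 2010 -> 91 left
August 2010 has 31 days -> back to July 31, 2010 -> 60 left
July 2010 has 31 days -> back to June 30, 2010 -> 29 left
June 2010: 30 - 29 = 1 -> lands on June 1

Result: 2010-06-01


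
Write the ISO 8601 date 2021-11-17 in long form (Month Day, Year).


ISO 2021-11-17 parses as year=2021, month=11, day=17
Month 11 -> November

November 17, 2021


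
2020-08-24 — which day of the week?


Date: August 24, 2020
Anchor: Jan 1, 2020. With p = 2020 - 1 = 2019: (p + p//4 - p//100 + p//400) mod 7 = (2019 + 504 - 20 + 5) mod 7 = 2508 mod 7 = 2 -> Wednesday (Mon=0 ... Sun=6)
Days before August (Jan-Jul): 213; offset = 213 + 24 - 1 = 236
Weekday index = (2 + 236) mod 7 = 0

Day of the week: Monday


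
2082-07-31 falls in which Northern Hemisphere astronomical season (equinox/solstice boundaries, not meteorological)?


Date: July 31
Astronomical Summer (approx.; exact equinox/solstice day varies by year): June 21 to September 21
July 31 falls within the Summer window

Summer


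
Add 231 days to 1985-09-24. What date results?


Start: 1985-09-24, add 231 days
September 1985 has 30 days: 30 - 24 = 6 days to September 30 -> 225 left
October 1985 has 31 days -> 194 left
November 1985 has 30 days -> 164 left
December 1985 has 31 days -> 133 left
January 1986 has 31 days -> 102 left
February 1986 has 28 days -> 74 left
March 1986 has 31 days -> 43 left
April 1986 has 30 days -> 13 left
May 1986: 13 <= 31 -> lands on May 13

Result: 1986-05-13


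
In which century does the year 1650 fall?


Century = (year - 1) // 100 + 1
= (1650 - 1) // 100 + 1
= 1649 // 100 + 1
= 16 + 1

17th century


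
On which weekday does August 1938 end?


August 1938 has 31 days
Anchor: Jan 1, 1938. With p = 1938 - 1 = 1937: (p + p//4 - p//100 + p//400) mod 7 = (1937 + 484 - 19 + 4) mod 7 = 2406 mod 7 = 5 -> Saturday (Mon=0 ... Sun=6)
Days before August (Jan-Jul): 212; August 1 index = (5 + 212) mod 7 = 0 -> Monday
Last day offset: 31 - 1 = 30 days
Weekday index = (0 + 30) mod 7 = 2

Wednesday, August 31


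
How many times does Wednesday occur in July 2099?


July 2099 has 31 days
Anchor: Jan 1, 2099. With p = 2099 - 1 = 2098: (p + p//4 - p//100 + p//400) mod 7 = (2098 + 524 - 20 + 5) mod 7 = 2607 mod 7 = 3 -> Thursday (Mon=0 ... Sun=6)
Days before July (Jan-Jun): 181; July 1 index = (3 + 181) mod 7 = 2 -> Wednesday
First Wednesday is July 1
Wednesdays: 1, 8, 15, 22, 29

5 Wednesdays


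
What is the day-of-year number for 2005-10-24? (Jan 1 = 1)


Date: October 24, 2005
Days in months 1 through 9: 273
Plus 24 days in October

Day of year: 297


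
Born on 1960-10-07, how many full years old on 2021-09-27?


Birth: 1960-10-07
Reference: 2021-09-27
Year difference: 2021 - 1960 = 61
Birthday not yet reached in 2021, subtract 1

60 years old


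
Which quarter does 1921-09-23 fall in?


Month: September (month 9)
Q1: Jan-Mar, Q2: Apr-Jun, Q3: Jul-Sep, Q4: Oct-Dec

Q3


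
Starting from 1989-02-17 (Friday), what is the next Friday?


Current: Friday
Target: Friday
Days ahead: 7

Next Friday: 1989-02-24


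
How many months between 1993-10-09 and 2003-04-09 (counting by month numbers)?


From October 1993 to April 2003
10 years * 12 = 120 months, minus 6 months = 114

114 months


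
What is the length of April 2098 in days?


April 2098

30 days


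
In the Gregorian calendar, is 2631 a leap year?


Gregorian leap year rule: divisible by 4, but not by 100, unless also by 400.
2631 is not divisible by 4 -> not a leap year

No


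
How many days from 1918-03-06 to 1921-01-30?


From 1918-03-06 to 1921-01-30
1918-03-06: days before March = 31 + 28 = 59 (1918 is not a leap year); day of year = 59 + 6 = 65
1921-01-30: day of year = 30
Rest of 1918: 365 - 65 = 300
Full years 1919 (365), 1920 (366): 731
Total = 300 + 731 + 30 = 1061

1061 days


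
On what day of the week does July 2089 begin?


Target: July 1, 2089
Anchor: Jan 1, 2089. With p = 2089 - 1 = 2088: (p + p//4 - p//100 + p//400) mod 7 = (2088 + 522 - 20 + 5) mod 7 = 2595 mod 7 = 5 -> Saturday (Mon=0 ... Sun=6)
Days before July (Jan-Jun): 181 days
Weekday index = (5 + 181) mod 7 = 4

Friday


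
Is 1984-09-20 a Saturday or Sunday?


Anchor: Jan 1, 1984. With p = 1984 - 1 = 1983: (p + p//4 - p//100 + p//400) mod 7 = (1983 + 495 - 19 + 4) mod 7 = 2463 mod 7 = 6 -> Sunday (Mon=0 ... Sun=6)
Day of year: 264; offset = 263
Weekday index = (6 + 263) mod 7 = 3 -> Thursday
Weekend days: Saturday, Sunday

No


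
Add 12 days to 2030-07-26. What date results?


Start: 2030-07-26, add 12 days
July 2030 has 31 days: 31 - 26 = 5 days to July 31 -> 7 left
August 2030: 7 <= 31 -> lands on August 7

Result: 2030-08-07


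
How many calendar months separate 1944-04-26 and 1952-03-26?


From April 1944 to March 1952
8 years * 12 = 96 months, minus 1 month = 95

95 months


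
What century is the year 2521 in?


Century = (year - 1) // 100 + 1
= (2521 - 1) // 100 + 1
= 2520 // 100 + 1
= 25 + 1

26th century


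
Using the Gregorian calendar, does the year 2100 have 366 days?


Gregorian leap year rule: divisible by 4, but not by 100, unless also by 400.
2100 is divisible by 100 but not 400 -> not a leap year

No


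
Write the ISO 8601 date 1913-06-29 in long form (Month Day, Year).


ISO 1913-06-29 parses as year=1913, month=06, day=29
Month 6 -> June

June 29, 1913


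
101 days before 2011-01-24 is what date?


Start: 2011-01-24, subtract 101 days
Back 24 days from January 24 reaches December 31, 2010 -> 77 left
December 2010 has 31 days -> back to November 30, 2010 -> 46 left
November 2010 has 30 days -> back to October 31, 2010 -> 16 left
October 2010: 31 - 16 = 15 -> lands on October 15

Result: 2010-10-15


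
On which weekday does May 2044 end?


May 2044 has 31 days
Anchor: Jan 1, 2044. With p = 2044 - 1 = 2043: (p + p//4 - p//100 + p//400) mod 7 = (2043 + 510 - 20 + 5) mod 7 = 2538 mod 7 = 4 -> Friday (Mon=0 ... Sun=6)
Days before May (Jan-Apr): 121; May 1 index = (4 + 121) mod 7 = 6 -> Sunday
Last day offset: 31 - 1 = 30 days
Weekday index = (6 + 30) mod 7 = 1

Tuesday, May 31


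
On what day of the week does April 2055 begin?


Target: April 1, 2055
Anchor: Jan 1, 2055. With p = 2055 - 1 = 2054: (p + p//4 - p//100 + p//400) mod 7 = (2054 + 513 - 20 + 5) mod 7 = 2552 mod 7 = 4 -> Friday (Mon=0 ... Sun=6)
Days before April (Jan-Mar): 90 days
Weekday index = (4 + 90) mod 7 = 3

Thursday


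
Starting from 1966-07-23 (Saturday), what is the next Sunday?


Current: Saturday
Target: Sunday
Days ahead: 1

Next Sunday: 1966-07-24


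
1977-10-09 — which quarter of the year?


Month: October (month 10)
Q1: Jan-Mar, Q2: Apr-Jun, Q3: Jul-Sep, Q4: Oct-Dec

Q4


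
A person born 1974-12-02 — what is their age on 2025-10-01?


Birth: 1974-12-02
Reference: 2025-10-01
Year difference: 2025 - 1974 = 51
Birthday not yet reached in 2025, subtract 1

50 years old


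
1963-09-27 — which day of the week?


Date: September 27, 1963
Anchor: Jan 1, 1963. With p = 1963 - 1 = 1962: (p + p//4 - p//100 + p//400) mod 7 = (1962 + 490 - 19 + 4) mod 7 = 2437 mod 7 = 1 -> Tuesday (Mon=0 ... Sun=6)
Days before September (Jan-Aug): 243; offset = 243 + 27 - 1 = 269
Weekday index = (1 + 269) mod 7 = 4

Day of the week: Friday


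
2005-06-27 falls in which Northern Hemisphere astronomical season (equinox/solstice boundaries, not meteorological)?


Date: June 27
Astronomical Summer (approx.; exact equinox/solstice day varies by year): June 21 to September 21
June 27 falls within the Summer window

Summer


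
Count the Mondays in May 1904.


May 1904 has 31 days
Anchor: Jan 1, 1904. With p = 1904 - 1 = 1903: (p + p//4 - p//100 + p//400) mod 7 = (1903 + 475 - 19 + 4) mod 7 = 2363 mod 7 = 4 -> Friday (Mon=0 ... Sun=6)
Days before May (Jan-Apr): 121; May 1 index = (4 + 121) mod 7 = 6 -> Sunday
First Monday is May 2
Mondays: 2, 9, 16, 23, 30

5 Mondays


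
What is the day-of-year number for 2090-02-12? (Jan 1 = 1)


Date: February 12, 2090
Days in months 1 through 1: 31
Plus 12 days in February

Day of year: 43


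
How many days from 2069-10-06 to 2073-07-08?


From 2069-10-06 to 2073-07-08
2069-10-06: days before October = 31 + 28 + 31 + 30 + 31 + 30 + 31 + 31 + 30 = 273 (2069 is not a leap year); day of year = 273 + 6 = 279
2073-07-08: days before July = 31 + 28 + 31 + 30 + 31 + 30 = 181 (2073 is not a leap year); day of year = 181 + 8 = 189
Rest of 2069: 365 - 279 = 86
Full years 2070 (365), 2071 (365), 2072 (366): 1096
Total = 86 + 1096 + 189 = 1371

1371 days


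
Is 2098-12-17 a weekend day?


Anchor: Jan 1, 2098. With p = 2098 - 1 = 2097: (p + p//4 - p//100 + p//400) mod 7 = (2097 + 524 - 20 + 5) mod 7 = 2606 mod 7 = 2 -> Wednesday (Mon=0 ... Sun=6)
Day of year: 351; offset = 350
Weekday index = (2 + 350) mod 7 = 2 -> Wednesday
Weekend days: Saturday, Sunday

No


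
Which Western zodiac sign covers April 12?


Date: April 12
Conventional tropical zodiac dates: Aries from March 21 onward; Taurus starts April 20
April 12 falls within the Aries range

Aries


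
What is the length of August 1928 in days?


August 1928

31 days


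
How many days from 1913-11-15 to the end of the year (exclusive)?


Day of year: 319 of 365
Remaining = 365 - 319

46 days


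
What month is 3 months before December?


December is month 12
12 - 3 = 9

September


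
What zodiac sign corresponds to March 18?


Date: March 18
Conventional tropical zodiac dates: Pisces from February 19 onward; Aries starts March 21
March 18 falls within the Pisces range

Pisces


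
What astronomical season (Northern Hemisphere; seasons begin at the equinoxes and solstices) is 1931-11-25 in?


Date: November 25
Astronomical Autumn (approx.; exact equinox/solstice day varies by year): September 22 to December 20
November 25 falls within the Autumn window

Autumn


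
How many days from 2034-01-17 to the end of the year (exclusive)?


Day of year: 17 of 365
Remaining = 365 - 17

348 days


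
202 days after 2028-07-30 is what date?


Start: 2028-07-30, add 202 days
July 2028 has 31 days: 31 - 30 = 1 day to July 31 -> 201 left
August 2028 has 31 days -> 170 left
September 2028 has 30 days -> 140 left
October 2028 has 31 days -> 109 left
November 2028 has 30 days -> 79 left
December 2028 has 31 days -> 48 left
January 2029 has 31 days -> 17 left
February 2029: 17 <= 28 -> lands on February 17

Result: 2029-02-17


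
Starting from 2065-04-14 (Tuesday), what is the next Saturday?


Current: Tuesday
Target: Saturday
Days ahead: 4

Next Saturday: 2065-04-18


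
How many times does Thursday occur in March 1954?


March 1954 has 31 days
Anchor: Jan 1, 1954. With p = 1954 - 1 = 1953: (p + p//4 - p//100 + p//400) mod 7 = (1953 + 488 - 19 + 4) mod 7 = 2426 mod 7 = 4 -> Friday (Mon=0 ... Sun=6)
Days before March (Jan-Feb): 59; March 1 index = (4 + 59) mod 7 = 0 -> Monday
First Thursday is March 4
Thursdays: 4, 11, 18, 25

4 Thursdays


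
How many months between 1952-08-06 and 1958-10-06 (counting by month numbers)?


From August 1952 to October 1958
6 years * 12 = 72 months, plus 2 months = 74

74 months


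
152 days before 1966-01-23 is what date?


Start: 1966-01-23, subtract 152 days
Back 23 days from January 23 reaches December 31, 1965 -> 129 left
December 1965 has 31 days -> back to November 30, 1965 -> 98 left
November 1965 has 30 days -> back to October 31, 1965 -> 68 left
October 1965 has 31 days -> back to September 30, 1965 -> 37 left
September 1965 has 30 days -> back to August 31, 1965 -> 7 left
August 1965: 31 - 7 = 24 -> lands on August 24

Result: 1965-08-24
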